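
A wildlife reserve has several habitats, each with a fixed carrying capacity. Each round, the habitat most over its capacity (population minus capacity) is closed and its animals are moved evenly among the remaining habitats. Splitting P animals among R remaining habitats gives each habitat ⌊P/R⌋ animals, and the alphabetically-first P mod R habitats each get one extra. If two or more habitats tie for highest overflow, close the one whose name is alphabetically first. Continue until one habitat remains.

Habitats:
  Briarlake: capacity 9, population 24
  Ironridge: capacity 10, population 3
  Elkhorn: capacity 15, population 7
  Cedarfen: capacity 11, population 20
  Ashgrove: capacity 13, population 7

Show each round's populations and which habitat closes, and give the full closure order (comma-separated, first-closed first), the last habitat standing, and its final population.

Round 1: Ashgrove=7 Briarlake=24 Cedarfen=20 Elkhorn=7 Ironridge=3 → close Briarlake (overflow 15)
  24÷4 = 6 each, +1 to first 0
Round 2: Ashgrove=13 Cedarfen=26 Elkhorn=13 Ironridge=9 → close Cedarfen (overflow 15)
  26÷3 = 8 each, +1 to first 2
Round 3: Ashgrove=22 Elkhorn=22 Ironridge=17 → close Ashgrove (overflow 9)
  22÷2 = 11 each, +1 to first 0
Round 4: Elkhorn=33 Ironridge=28 → close Elkhorn (overflow 18)
  33÷1 = 33 each, +1 to first 0

Closure order: Briarlake, Cedarfen, Ashgrove, Elkhorn
Last habitat: Ironridge with 61 animals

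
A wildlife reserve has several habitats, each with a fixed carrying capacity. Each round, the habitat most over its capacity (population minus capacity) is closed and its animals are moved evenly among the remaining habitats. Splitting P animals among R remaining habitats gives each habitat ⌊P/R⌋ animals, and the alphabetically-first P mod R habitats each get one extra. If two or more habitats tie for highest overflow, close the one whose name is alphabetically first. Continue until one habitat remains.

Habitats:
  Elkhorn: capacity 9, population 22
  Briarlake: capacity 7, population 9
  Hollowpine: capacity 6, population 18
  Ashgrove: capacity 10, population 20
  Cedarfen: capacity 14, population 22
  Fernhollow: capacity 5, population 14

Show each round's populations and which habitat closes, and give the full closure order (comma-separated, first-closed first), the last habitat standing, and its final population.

Round 1: Ashgrove=20 Briarlake=9 Cedarfen=22 Elkhorn=22 Fernhollow=14 Hollowpine=18 → close Elkhorn (overflow 13)
  22÷5 = 4 each, +1 to first 2
Round 2: Ashgrove=25 Briarlake=14 Cedarfen=26 Fernhollow=18 Hollowpine=22 → close Hollowpine (overflow 16)
  22÷4 = 5 each, +1 to first 2
Round 3: Ashgrove=31 Briarlake=20 Cedarfen=31 Fernhollow=23 → close Ashgrove (overflow 21)
  31÷3 = 10 each, +1 to first 1
Round 4: Briarlake=31 Cedarfen=41 Fernhollow=33 → close Fernhollow (overflow 28)
  33÷2 = 16 each, +1 to first 1
Round 5: Briarlake=48 Cedarfen=57 → close Cedarfen (overflow 43)
  57÷1 = 57 each, +1 to first 0

Closure order: Elkhorn, Hollowpine, Ashgrove, Fernhollow, Cedarfen
Last habitat: Briarlake with 105 animals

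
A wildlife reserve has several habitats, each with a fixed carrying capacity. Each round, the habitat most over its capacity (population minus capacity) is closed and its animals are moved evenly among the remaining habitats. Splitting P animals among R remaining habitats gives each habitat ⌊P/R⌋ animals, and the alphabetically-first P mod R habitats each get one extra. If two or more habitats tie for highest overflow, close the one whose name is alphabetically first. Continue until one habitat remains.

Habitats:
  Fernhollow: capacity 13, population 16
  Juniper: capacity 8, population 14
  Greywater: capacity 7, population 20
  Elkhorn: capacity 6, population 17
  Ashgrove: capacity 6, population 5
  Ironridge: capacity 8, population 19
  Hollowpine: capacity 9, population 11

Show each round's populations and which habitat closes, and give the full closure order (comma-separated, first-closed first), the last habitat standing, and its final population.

Closure order: Greywater, Elkhorn, Ironridge, Juniper, Fernhollow, Ashgrove
Last habitat: Hollowpine with 102 animals

Round 1: Ashgrove=5 Elkhorn=17 Fernhollow=16 Greywater=20 Hollowpine=11 Ironridge=19 Juniper=14 → close Greywater (overflow 13)
  20÷6 = 3 each, +1 to first 2
Round 2: Ashgrove=9 Elkhorn=21 Fernhollow=19 Hollowpine=14 Ironridge=22 Juniper=17 → close Elkhorn (overflow 15)
  21÷5 = 4 each, +1 to first 1
Round 3: Ashgrove=14 Fernhollow=23 Hollowpine=18 Ironridge=26 Juniper=21 → close Ironridge (overflow 18)
  26÷4 = 6 each, +1 to first 2
Round 4: Ashgrove=21 Fernhollow=30 Hollowpine=24 Juniper=27 → close Juniper (overflow 19)
  27÷3 = 9 each, +1 to first 0
Round 5: Ashgrove=30 Fernhollow=39 Hollowpine=33 → close Fernhollow (overflow 26)
  39÷2 = 19 each, +1 to first 1
Round 6: Ashgrove=50 Hollowpine=52 → close Ashgrove (overflow 44)
  50÷1 = 50 each, +1 to first 0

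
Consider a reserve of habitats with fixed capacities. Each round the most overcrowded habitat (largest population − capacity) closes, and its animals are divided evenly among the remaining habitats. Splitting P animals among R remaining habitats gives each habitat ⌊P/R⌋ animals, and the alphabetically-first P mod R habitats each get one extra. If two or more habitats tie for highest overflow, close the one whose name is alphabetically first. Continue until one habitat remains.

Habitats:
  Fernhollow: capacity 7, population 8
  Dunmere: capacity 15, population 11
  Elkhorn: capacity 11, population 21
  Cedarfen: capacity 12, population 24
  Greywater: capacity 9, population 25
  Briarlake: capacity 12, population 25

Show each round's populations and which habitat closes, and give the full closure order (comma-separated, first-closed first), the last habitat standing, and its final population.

Round 1: Briarlake=25 Cedarfen=24 Dunmere=11 Elkhorn=21 Fernhollow=8 Greywater=25 → close Greywater (overflow 16)
  25÷5 = 5 each, +1 to first 0
Round 2: Briarlake=30 Cedarfen=29 Dunmere=16 Elkhorn=26 Fernhollow=13 → close Briarlake (overflow 18)
  30÷4 = 7 each, +1 to first 2
Round 3: Cedarfen=37 Dunmere=24 Elkhorn=33 Fernhollow=20 → close Cedarfen (overflow 25)
  37÷3 = 12 each, +1 to first 1
Round 4: Dunmere=37 Elkhorn=45 Fernhollow=32 → close Elkhorn (overflow 34)
  45÷2 = 22 each, +1 to first 1
Round 5: Dunmere=60 Fernhollow=54 → close Fernhollow (overflow 47)
  54÷1 = 54 each, +1 to first 0

Closure order: Greywater, Briarlake, Cedarfen, Elkhorn, Fernhollow
Last habitat: Dunmere with 114 animals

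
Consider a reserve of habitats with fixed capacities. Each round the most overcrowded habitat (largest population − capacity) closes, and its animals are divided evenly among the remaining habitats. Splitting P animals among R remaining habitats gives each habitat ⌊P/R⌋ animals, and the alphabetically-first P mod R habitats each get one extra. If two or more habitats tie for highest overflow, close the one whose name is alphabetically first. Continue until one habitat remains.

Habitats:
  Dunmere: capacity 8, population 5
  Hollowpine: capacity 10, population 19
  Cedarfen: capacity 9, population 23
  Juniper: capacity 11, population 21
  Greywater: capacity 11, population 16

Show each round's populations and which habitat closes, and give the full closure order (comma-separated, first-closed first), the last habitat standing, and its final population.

Round 1: Cedarfen=23 Dunmere=5 Greywater=16 Hollowpine=19 Juniper=21 → close Cedarfen (overflow 14)
  23÷4 = 5 each, +1 to first 3
Round 2: Dunmere=11 Greywater=22 Hollowpine=25 Juniper=26 → close Hollowpine (overflow 15)
  25÷3 = 8 each, +1 to first 1
Round 3: Dunmere=20 Greywater=30 Juniper=34 → close Juniper (overflow 23)
  34÷2 = 17 each, +1 to first 0
Round 4: Dunmere=37 Greywater=47 → close Greywater (overflow 36)
  47÷1 = 47 each, +1 to first 0

Closure order: Cedarfen, Hollowpine, Juniper, Greywater
Last habitat: Dunmere with 84 animals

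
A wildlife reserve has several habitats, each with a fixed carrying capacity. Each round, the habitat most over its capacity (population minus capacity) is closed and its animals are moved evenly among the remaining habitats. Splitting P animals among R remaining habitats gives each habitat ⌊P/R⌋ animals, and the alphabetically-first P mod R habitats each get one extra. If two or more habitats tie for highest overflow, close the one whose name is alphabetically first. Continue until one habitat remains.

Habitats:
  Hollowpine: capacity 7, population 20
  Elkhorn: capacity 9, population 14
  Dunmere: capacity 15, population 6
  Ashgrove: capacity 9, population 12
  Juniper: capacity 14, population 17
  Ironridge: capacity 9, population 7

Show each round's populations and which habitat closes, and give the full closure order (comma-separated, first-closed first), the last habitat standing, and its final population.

Round 1: Ashgrove=12 Dunmere=6 Elkhorn=14 Hollowpine=20 Ironridge=7 Juniper=17 → close Hollowpine (overflow 13)
  20÷5 = 4 each, +1 to first 0
Round 2: Ashgrove=16 Dunmere=10 Elkhorn=18 Ironridge=11 Juniper=21 → close Elkhorn (overflow 9)
  18÷4 = 4 each, +1 to first 2
Round 3: Ashgrove=21 Dunmere=15 Ironridge=15 Juniper=25 → close Ashgrove (overflow 12)
  21÷3 = 7 each, +1 to first 0
Round 4: Dunmere=22 Ironridge=22 Juniper=32 → close Juniper (overflow 18)
  32÷2 = 16 each, +1 to first 0
Round 5: Dunmere=38 Ironridge=38 → close Ironridge (overflow 29)
  38÷1 = 38 each, +1 to first 0

Closure order: Hollowpine, Elkhorn, Ashgrove, Juniper, Ironridge
Last habitat: Dunmere with 76 animals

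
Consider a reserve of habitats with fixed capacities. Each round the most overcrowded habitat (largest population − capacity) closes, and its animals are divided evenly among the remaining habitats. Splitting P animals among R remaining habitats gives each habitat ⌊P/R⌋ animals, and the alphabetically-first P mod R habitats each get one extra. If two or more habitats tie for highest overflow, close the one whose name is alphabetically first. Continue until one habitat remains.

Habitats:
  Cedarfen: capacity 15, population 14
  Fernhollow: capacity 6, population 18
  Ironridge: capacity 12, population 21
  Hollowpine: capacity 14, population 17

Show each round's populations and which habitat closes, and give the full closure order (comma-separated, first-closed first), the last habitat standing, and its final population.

Closure order: Fernhollow, Ironridge, Hollowpine
Last habitat: Cedarfen with 70 animals

Round 1: Cedarfen=14 Fernhollow=18 Hollowpine=17 Ironridge=21 → close Fernhollow (overflow 12)
  18÷3 = 6 each, +1 to first 0
Round 2: Cedarfen=20 Hollowpine=23 Ironridge=27 → close Ironridge (overflow 15)
  27÷2 = 13 each, +1 to first 1
Round 3: Cedarfen=34 Hollowpine=36 → close Hollowpine (overflow 22)
  36÷1 = 36 each, +1 to first 0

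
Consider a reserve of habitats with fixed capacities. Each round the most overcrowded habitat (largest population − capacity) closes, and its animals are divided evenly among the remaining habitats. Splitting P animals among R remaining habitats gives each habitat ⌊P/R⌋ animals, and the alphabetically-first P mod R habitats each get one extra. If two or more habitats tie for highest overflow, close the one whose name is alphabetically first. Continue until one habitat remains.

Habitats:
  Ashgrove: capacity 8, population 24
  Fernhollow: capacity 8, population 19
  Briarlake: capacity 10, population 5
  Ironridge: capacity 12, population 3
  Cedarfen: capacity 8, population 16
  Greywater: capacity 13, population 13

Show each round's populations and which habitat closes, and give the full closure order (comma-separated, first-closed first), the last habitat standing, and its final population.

Closure order: Ashgrove, Fernhollow, Cedarfen, Greywater, Briarlake
Last habitat: Ironridge with 80 animals

Round 1: Ashgrove=24 Briarlake=5 Cedarfen=16 Fernhollow=19 Greywater=13 Ironridge=3 → close Ashgrove (overflow 16)
  24÷5 = 4 each, +1 to first 4
Round 2: Briarlake=10 Cedarfen=21 Fernhollow=24 Greywater=18 Ironridge=7 → close Fernhollow (overflow 16)
  24÷4 = 6 each, +1 to first 0
Round 3: Briarlake=16 Cedarfen=27 Greywater=24 Ironridge=13 → close Cedarfen (overflow 19)
  27÷3 = 9 each, +1 to first 0
Round 4: Briarlake=25 Greywater=33 Ironridge=22 → close Greywater (overflow 20)
  33÷2 = 16 each, +1 to first 1
Round 5: Briarlake=42 Ironridge=38 → close Briarlake (overflow 32)
  42÷1 = 42 each, +1 to first 0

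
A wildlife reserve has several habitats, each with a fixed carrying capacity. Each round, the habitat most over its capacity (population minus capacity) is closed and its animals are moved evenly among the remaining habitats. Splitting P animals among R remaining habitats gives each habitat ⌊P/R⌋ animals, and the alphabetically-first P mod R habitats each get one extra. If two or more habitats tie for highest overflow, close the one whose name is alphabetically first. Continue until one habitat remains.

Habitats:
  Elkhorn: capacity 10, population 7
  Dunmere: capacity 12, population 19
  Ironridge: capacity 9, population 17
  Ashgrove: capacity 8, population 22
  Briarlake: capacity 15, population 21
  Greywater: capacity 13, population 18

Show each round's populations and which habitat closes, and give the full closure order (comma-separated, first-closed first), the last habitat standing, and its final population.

Closure order: Ashgrove, Dunmere, Ironridge, Briarlake, Greywater
Last habitat: Elkhorn with 104 animals

Round 1: Ashgrove=22 Briarlake=21 Dunmere=19 Elkhorn=7 Greywater=18 Ironridge=17 → close Ashgrove (overflow 14)
  22÷5 = 4 each, +1 to first 2
Round 2: Briarlake=26 Dunmere=24 Elkhorn=11 Greywater=22 Ironridge=21 → close Dunmere (overflow 12)
  24÷4 = 6 each, +1 to first 0
Round 3: Briarlake=32 Elkhorn=17 Greywater=28 Ironridge=27 → close Ironridge (overflow 18)
  27÷3 = 9 each, +1 to first 0
Round 4: Briarlake=41 Elkhorn=26 Greywater=37 → close Briarlake (overflow 26)
  41÷2 = 20 each, +1 to first 1
Round 5: Elkhorn=47 Greywater=57 → close Greywater (overflow 44)
  57÷1 = 57 each, +1 to first 0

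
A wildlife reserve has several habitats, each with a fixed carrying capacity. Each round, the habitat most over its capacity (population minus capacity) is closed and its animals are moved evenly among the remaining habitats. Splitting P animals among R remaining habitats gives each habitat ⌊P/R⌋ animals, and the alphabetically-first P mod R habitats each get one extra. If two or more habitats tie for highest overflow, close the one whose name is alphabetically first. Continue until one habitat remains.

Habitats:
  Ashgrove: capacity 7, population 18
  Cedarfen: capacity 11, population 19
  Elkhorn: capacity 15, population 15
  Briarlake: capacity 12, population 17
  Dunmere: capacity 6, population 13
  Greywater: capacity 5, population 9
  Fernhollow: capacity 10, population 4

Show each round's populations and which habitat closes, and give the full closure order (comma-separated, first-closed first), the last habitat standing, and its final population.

Closure order: Ashgrove, Cedarfen, Dunmere, Briarlake, Greywater, Elkhorn
Last habitat: Fernhollow with 95 animals

Round 1: Ashgrove=18 Briarlake=17 Cedarfen=19 Dunmere=13 Elkhorn=15 Fernhollow=4 Greywater=9 → close Ashgrove (overflow 11)
  18÷6 = 3 each, +1 to first 0
Round 2: Briarlake=20 Cedarfen=22 Dunmere=16 Elkhorn=18 Fernhollow=7 Greywater=12 → close Cedarfen (overflow 11)
  22÷5 = 4 each, +1 to first 2
Round 3: Briarlake=25 Dunmere=21 Elkhorn=22 Fernhollow=11 Greywater=16 → close Dunmere (overflow 15)
  21÷4 = 5 each, +1 to first 1
Round 4: Briarlake=31 Elkhorn=27 Fernhollow=16 Greywater=21 → close Briarlake (overflow 19)
  31÷3 = 10 each, +1 to first 1
Round 5: Elkhorn=38 Fernhollow=26 Greywater=31 → close Greywater (overflow 26)
  31÷2 = 15 each, +1 to first 1
Round 6: Elkhorn=54 Fernhollow=41 → close Elkhorn (overflow 39)
  54÷1 = 54 each, +1 to first 0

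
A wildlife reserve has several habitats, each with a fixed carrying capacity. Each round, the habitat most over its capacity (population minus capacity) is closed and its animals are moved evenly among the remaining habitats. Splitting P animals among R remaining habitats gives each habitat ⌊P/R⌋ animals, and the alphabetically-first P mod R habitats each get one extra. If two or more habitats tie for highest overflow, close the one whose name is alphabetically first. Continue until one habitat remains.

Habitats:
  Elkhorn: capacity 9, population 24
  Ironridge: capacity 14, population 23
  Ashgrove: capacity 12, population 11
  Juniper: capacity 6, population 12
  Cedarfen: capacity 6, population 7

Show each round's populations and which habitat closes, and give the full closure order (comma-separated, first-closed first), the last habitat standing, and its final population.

Closure order: Elkhorn, Ironridge, Juniper, Cedarfen
Last habitat: Ashgrove with 77 animals

Round 1: Ashgrove=11 Cedarfen=7 Elkhorn=24 Ironridge=23 Juniper=12 → close Elkhorn (overflow 15)
  24÷4 = 6 each, +1 to first 0
Round 2: Ashgrove=17 Cedarfen=13 Ironridge=29 Juniper=18 → close Ironridge (overflow 15)
  29÷3 = 9 each, +1 to first 2
Round 3: Ashgrove=27 Cedarfen=23 Juniper=27 → close Juniper (overflow 21)
  27÷2 = 13 each, +1 to first 1
Round 4: Ashgrove=41 Cedarfen=36 → close Cedarfen (overflow 30)
  36÷1 = 36 each, +1 to first 0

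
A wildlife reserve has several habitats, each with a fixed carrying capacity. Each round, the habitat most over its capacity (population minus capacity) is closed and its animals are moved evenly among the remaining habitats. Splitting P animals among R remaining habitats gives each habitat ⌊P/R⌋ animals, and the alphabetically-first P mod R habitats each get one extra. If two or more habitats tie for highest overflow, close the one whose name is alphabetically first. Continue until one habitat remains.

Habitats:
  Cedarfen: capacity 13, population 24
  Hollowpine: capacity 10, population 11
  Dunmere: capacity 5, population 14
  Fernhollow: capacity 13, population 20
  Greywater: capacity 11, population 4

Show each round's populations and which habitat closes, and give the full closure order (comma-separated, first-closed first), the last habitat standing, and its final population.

Closure order: Cedarfen, Dunmere, Fernhollow, Hollowpine
Last habitat: Greywater with 73 animals

Round 1: Cedarfen=24 Dunmere=14 Fernhollow=20 Greywater=4 Hollowpine=11 → close Cedarfen (overflow 11)
  24÷4 = 6 each, +1 to first 0
Round 2: Dunmere=20 Fernhollow=26 Greywater=10 Hollowpine=17 → close Dunmere (overflow 15)
  20÷3 = 6 each, +1 to first 2
Round 3: Fernhollow=33 Greywater=17 Hollowpine=23 → close Fernhollow (overflow 20)
  33÷2 = 16 each, +1 to first 1
Round 4: Greywater=34 Hollowpine=39 → close Hollowpine (overflow 29)
  39÷1 = 39 each, +1 to first 0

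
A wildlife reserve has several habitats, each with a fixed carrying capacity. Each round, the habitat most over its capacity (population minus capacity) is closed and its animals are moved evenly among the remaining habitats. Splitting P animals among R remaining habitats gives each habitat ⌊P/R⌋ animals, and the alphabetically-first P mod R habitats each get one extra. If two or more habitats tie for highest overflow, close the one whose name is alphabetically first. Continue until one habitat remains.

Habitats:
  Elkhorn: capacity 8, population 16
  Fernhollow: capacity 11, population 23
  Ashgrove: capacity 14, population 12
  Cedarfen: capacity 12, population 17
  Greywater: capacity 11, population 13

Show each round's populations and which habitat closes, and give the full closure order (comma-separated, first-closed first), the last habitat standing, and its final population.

Round 1: Ashgrove=12 Cedarfen=17 Elkhorn=16 Fernhollow=23 Greywater=13 → close Fernhollow (overflow 12)
  23÷4 = 5 each, +1 to first 3
Round 2: Ashgrove=18 Cedarfen=23 Elkhorn=22 Greywater=18 → close Elkhorn (overflow 14)
  22÷3 = 7 each, +1 to first 1
Round 3: Ashgrove=26 Cedarfen=30 Greywater=25 → close Cedarfen (overflow 18)
  30÷2 = 15 each, +1 to first 0
Round 4: Ashgrove=41 Greywater=40 → close Greywater (overflow 29)
  40÷1 = 40 each, +1 to first 0

Closure order: Fernhollow, Elkhorn, Cedarfen, Greywater
Last habitat: Ashgrove with 81 animals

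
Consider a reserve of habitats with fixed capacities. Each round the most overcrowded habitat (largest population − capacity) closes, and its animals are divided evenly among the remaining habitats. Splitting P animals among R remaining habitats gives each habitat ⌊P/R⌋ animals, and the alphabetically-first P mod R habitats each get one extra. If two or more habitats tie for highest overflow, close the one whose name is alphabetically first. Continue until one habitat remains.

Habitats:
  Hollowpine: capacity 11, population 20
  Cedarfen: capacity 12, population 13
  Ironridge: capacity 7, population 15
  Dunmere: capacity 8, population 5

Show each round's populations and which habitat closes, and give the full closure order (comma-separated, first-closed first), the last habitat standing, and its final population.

Closure order: Hollowpine, Ironridge, Cedarfen
Last habitat: Dunmere with 53 animals

Round 1: Cedarfen=13 Dunmere=5 Hollowpine=20 Ironridge=15 → close Hollowpine (overflow 9)
  20÷3 = 6 each, +1 to first 2
Round 2: Cedarfen=20 Dunmere=12 Ironridge=21 → close Ironridge (overflow 14)
  21÷2 = 10 each, +1 to first 1
Round 3: Cedarfen=31 Dunmere=22 → close Cedarfen (overflow 19)
  31÷1 = 31 each, +1 to first 0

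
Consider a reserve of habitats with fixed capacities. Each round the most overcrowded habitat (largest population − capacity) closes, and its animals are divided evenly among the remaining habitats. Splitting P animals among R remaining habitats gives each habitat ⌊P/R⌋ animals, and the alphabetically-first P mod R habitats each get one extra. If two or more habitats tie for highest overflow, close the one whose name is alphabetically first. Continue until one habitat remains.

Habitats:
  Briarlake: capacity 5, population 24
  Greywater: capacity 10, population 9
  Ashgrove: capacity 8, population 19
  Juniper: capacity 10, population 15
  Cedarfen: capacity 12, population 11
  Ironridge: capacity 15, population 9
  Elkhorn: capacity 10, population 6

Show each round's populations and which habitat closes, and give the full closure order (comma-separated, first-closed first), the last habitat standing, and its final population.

Round 1: Ashgrove=19 Briarlake=24 Cedarfen=11 Elkhorn=6 Greywater=9 Ironridge=9 Juniper=15 → close Briarlake (overflow 19)
  24÷6 = 4 each, +1 to first 0
Round 2: Ashgrove=23 Cedarfen=15 Elkhorn=10 Greywater=13 Ironridge=13 Juniper=19 → close Ashgrove (overflow 15)
  23÷5 = 4 each, +1 to first 3
Round 3: Cedarfen=20 Elkhorn=15 Greywater=18 Ironridge=17 Juniper=23 → close Juniper (overflow 13)
  23÷4 = 5 each, +1 to first 3
Round 4: Cedarfen=26 Elkhorn=21 Greywater=24 Ironridge=22 → close Cedarfen (overflow 14)
  26÷3 = 8 each, +1 to first 2
Round 5: Elkhorn=30 Greywater=33 Ironridge=30 → close Greywater (overflow 23)
  33÷2 = 16 each, +1 to first 1
Round 6: Elkhorn=47 Ironridge=46 → close Elkhorn (overflow 37)
  47÷1 = 47 each, +1 to first 0

Closure order: Briarlake, Ashgrove, Juniper, Cedarfen, Greywater, Elkhorn
Last habitat: Ironridge with 93 animals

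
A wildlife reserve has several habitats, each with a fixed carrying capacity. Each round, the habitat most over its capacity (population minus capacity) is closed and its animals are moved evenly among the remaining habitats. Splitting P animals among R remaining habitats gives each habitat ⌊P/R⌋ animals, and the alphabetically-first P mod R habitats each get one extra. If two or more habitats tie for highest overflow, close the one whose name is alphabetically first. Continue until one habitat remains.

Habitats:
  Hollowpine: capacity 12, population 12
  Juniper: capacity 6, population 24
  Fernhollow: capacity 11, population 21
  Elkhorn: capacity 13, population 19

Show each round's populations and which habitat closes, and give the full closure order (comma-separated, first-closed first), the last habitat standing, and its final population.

Round 1: Elkhorn=19 Fernhollow=21 Hollowpine=12 Juniper=24 → close Juniper (overflow 18)
  24÷3 = 8 each, +1 to first 0
Round 2: Elkhorn=27 Fernhollow=29 Hollowpine=20 → close Fernhollow (overflow 18)
  29÷2 = 14 each, +1 to first 1
Round 3: Elkhorn=42 Hollowpine=34 → close Elkhorn (overflow 29)
  42÷1 = 42 each, +1 to first 0

Closure order: Juniper, Fernhollow, Elkhorn
Last habitat: Hollowpine with 76 animals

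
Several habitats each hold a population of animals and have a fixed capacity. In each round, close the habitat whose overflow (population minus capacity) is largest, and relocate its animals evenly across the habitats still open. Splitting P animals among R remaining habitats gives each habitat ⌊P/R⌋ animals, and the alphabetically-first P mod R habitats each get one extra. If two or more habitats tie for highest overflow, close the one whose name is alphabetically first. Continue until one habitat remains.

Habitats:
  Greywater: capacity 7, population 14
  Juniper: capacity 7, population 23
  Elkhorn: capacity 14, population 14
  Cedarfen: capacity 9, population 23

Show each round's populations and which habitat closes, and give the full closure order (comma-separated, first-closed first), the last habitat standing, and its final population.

Round 1: Cedarfen=23 Elkhorn=14 Greywater=14 Juniper=23 → close Juniper (overflow 16)
  23÷3 = 7 each, +1 to first 2
Round 2: Cedarfen=31 Elkhorn=22 Greywater=21 → close Cedarfen (overflow 22)
  31÷2 = 15 each, +1 to first 1
Round 3: Elkhorn=38 Greywater=36 → close Greywater (overflow 29)
  36÷1 = 36 each, +1 to first 0

Closure order: Juniper, Cedarfen, Greywater
Last habitat: Elkhorn with 74 animals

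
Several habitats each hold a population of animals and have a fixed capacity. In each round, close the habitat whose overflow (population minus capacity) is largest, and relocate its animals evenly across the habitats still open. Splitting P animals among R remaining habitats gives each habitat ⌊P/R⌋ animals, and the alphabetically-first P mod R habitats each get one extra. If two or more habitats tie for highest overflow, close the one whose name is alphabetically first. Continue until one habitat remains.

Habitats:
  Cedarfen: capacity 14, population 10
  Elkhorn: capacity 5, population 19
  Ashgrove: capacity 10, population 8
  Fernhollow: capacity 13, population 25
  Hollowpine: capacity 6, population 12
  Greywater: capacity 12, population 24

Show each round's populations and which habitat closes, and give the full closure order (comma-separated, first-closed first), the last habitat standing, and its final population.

Closure order: Elkhorn, Fernhollow, Greywater, Hollowpine, Ashgrove
Last habitat: Cedarfen with 98 animals

Round 1: Ashgrove=8 Cedarfen=10 Elkhorn=19 Fernhollow=25 Greywater=24 Hollowpine=12 → close Elkhorn (overflow 14)
  19÷5 = 3 each, +1 to first 4
Round 2: Ashgrove=12 Cedarfen=14 Fernhollow=29 Greywater=28 Hollowpine=15 → close Fernhollow (overflow 16)
  29÷4 = 7 each, +1 to first 1
Round 3: Ashgrove=20 Cedarfen=21 Greywater=35 Hollowpine=22 → close Greywater (overflow 23)
  35÷3 = 11 each, +1 to first 2
Round 4: Ashgrove=32 Cedarfen=33 Hollowpine=33 → close Hollowpine (overflow 27)
  33÷2 = 16 each, +1 to first 1
Round 5: Ashgrove=49 Cedarfen=49 → close Ashgrove (overflow 39)
  49÷1 = 49 each, +1 to first 0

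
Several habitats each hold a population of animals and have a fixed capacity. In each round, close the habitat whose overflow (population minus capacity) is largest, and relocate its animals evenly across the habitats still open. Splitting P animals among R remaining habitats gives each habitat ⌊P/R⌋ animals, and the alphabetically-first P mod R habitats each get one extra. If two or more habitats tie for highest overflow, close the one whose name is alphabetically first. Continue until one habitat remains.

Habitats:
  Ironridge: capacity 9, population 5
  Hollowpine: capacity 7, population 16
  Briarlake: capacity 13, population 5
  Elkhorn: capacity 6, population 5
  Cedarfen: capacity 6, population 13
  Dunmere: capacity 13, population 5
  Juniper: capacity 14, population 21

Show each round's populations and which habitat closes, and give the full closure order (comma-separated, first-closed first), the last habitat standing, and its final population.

Closure order: Hollowpine, Cedarfen, Juniper, Elkhorn, Briarlake, Dunmere
Last habitat: Ironridge with 70 animals

Round 1: Briarlake=5 Cedarfen=13 Dunmere=5 Elkhorn=5 Hollowpine=16 Ironridge=5 Juniper=21 → close Hollowpine (overflow 9)
  16÷6 = 2 each, +1 to first 4
Round 2: Briarlake=8 Cedarfen=16 Dunmere=8 Elkhorn=8 Ironridge=7 Juniper=23 → close Cedarfen (overflow 10)
  16÷5 = 3 each, +1 to first 1
Round 3: Briarlake=12 Dunmere=11 Elkhorn=11 Ironridge=10 Juniper=26 → close Juniper (overflow 12)
  26÷4 = 6 each, +1 to first 2
Round 4: Briarlake=19 Dunmere=18 Elkhorn=17 Ironridge=16 → close Elkhorn (overflow 11)
  17÷3 = 5 each, +1 to first 2
Round 5: Briarlake=25 Dunmere=24 Ironridge=21 → close Briarlake (overflow 12)
  25÷2 = 12 each, +1 to first 1
Round 6: Dunmere=37 Ironridge=33 → close Dunmere (overflow 24)
  37÷1 = 37 each, +1 to first 0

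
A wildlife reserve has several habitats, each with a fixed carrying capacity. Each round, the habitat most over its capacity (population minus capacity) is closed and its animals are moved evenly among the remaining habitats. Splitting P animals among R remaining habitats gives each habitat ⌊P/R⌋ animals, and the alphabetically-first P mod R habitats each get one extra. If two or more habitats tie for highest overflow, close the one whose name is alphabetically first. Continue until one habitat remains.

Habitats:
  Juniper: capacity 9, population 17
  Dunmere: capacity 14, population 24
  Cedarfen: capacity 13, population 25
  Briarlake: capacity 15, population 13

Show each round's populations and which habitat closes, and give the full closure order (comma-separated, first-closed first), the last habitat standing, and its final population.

Round 1: Briarlake=13 Cedarfen=25 Dunmere=24 Juniper=17 → close Cedarfen (overflow 12)
  25÷3 = 8 each, +1 to first 1
Round 2: Briarlake=22 Dunmere=32 Juniper=25 → close Dunmere (overflow 18)
  32÷2 = 16 each, +1 to first 0
Round 3: Briarlake=38 Juniper=41 → close Juniper (overflow 32)
  41÷1 = 41 each, +1 to first 0

Closure order: Cedarfen, Dunmere, Juniper
Last habitat: Briarlake with 79 animals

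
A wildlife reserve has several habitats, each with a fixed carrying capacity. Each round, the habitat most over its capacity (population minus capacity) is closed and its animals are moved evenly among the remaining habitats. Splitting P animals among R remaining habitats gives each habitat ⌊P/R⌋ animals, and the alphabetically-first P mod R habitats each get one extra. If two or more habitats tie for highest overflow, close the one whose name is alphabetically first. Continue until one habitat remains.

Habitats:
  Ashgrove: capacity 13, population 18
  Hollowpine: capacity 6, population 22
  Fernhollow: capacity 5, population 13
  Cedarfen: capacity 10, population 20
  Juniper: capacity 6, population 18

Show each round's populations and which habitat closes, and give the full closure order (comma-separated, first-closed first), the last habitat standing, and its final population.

Closure order: Hollowpine, Juniper, Cedarfen, Fernhollow
Last habitat: Ashgrove with 91 animals

Round 1: Ashgrove=18 Cedarfen=20 Fernhollow=13 Hollowpine=22 Juniper=18 → close Hollowpine (overflow 16)
  22÷4 = 5 each, +1 to first 2
Round 2: Ashgrove=24 Cedarfen=26 Fernhollow=18 Juniper=23 → close Juniper (overflow 17)
  23÷3 = 7 each, +1 to first 2
Round 3: Ashgrove=32 Cedarfen=34 Fernhollow=25 → close Cedarfen (overflow 24)
  34÷2 = 17 each, +1 to first 0
Round 4: Ashgrove=49 Fernhollow=42 → close Fernhollow (overflow 37)
  42÷1 = 42 each, +1 to first 0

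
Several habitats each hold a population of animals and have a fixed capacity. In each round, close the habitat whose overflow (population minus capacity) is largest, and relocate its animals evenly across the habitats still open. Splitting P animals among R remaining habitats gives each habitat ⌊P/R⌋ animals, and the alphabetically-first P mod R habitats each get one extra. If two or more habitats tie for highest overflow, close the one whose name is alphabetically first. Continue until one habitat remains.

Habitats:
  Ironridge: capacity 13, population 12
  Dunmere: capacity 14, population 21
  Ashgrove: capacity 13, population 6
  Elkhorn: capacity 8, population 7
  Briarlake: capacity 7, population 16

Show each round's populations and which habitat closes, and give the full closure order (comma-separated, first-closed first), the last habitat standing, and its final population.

Closure order: Briarlake, Dunmere, Elkhorn, Ironridge
Last habitat: Ashgrove with 62 animals

Round 1: Ashgrove=6 Briarlake=16 Dunmere=21 Elkhorn=7 Ironridge=12 → close Briarlake (overflow 9)
  16÷4 = 4 each, +1 to first 0
Round 2: Ashgrove=10 Dunmere=25 Elkhorn=11 Ironridge=16 → close Dunmere (overflow 11)
  25÷3 = 8 each, +1 to first 1
Round 3: Ashgrove=19 Elkhorn=19 Ironridge=24 → close Elkhorn (overflow 11)
  19÷2 = 9 each, +1 to first 1
Round 4: Ashgrove=29 Ironridge=33 → close Ironridge (overflow 20)
  33÷1 = 33 each, +1 to first 0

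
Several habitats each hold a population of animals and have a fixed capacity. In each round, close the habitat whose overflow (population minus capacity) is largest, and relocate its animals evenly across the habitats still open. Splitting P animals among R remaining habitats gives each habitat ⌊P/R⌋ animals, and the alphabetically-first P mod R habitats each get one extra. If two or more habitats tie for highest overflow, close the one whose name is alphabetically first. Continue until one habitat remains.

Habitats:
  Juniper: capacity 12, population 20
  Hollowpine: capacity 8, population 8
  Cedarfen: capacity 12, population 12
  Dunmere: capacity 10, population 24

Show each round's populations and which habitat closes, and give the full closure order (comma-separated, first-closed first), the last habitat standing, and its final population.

Round 1: Cedarfen=12 Dunmere=24 Hollowpine=8 Juniper=20 → close Dunmere (overflow 14)
  24÷3 = 8 each, +1 to first 0
Round 2: Cedarfen=20 Hollowpine=16 Juniper=28 → close Juniper (overflow 16)
  28÷2 = 14 each, +1 to first 0
Round 3: Cedarfen=34 Hollowpine=30 → close Cedarfen (overflow 22)
  34÷1 = 34 each, +1 to first 0

Closure order: Dunmere, Juniper, Cedarfen
Last habitat: Hollowpine with 64 animals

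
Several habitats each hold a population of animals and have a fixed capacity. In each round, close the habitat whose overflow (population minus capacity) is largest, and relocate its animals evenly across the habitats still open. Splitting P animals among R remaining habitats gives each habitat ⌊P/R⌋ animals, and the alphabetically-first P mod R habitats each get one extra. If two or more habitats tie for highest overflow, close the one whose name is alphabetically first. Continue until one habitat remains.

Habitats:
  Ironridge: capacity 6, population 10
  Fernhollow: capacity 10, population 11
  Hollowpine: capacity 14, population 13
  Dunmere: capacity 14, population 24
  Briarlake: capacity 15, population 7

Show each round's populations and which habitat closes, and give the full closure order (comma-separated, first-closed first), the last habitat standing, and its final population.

Round 1: Briarlake=7 Dunmere=24 Fernhollow=11 Hollowpine=13 Ironridge=10 → close Dunmere (overflow 10)
  24÷4 = 6 each, +1 to first 0
Round 2: Briarlake=13 Fernhollow=17 Hollowpine=19 Ironridge=16 → close Ironridge (overflow 10)
  16÷3 = 5 each, +1 to first 1
Round 3: Briarlake=19 Fernhollow=22 Hollowpine=24 → close Fernhollow (overflow 12)
  22÷2 = 11 each, +1 to first 0
Round 4: Briarlake=30 Hollowpine=35 → close Hollowpine (overflow 21)
  35÷1 = 35 each, +1 to first 0

Closure order: Dunmere, Ironridge, Fernhollow, Hollowpine
Last habitat: Briarlake with 65 animals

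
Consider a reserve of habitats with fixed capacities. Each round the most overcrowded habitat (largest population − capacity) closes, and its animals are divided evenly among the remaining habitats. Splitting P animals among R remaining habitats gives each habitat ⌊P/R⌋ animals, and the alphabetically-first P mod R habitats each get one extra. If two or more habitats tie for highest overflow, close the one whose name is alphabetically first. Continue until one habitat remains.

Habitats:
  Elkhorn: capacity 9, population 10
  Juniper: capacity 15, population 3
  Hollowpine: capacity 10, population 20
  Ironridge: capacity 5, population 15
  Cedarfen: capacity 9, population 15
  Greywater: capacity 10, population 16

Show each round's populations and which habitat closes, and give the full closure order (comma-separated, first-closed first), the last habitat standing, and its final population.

Round 1: Cedarfen=15 Elkhorn=10 Greywater=16 Hollowpine=20 Ironridge=15 Juniper=3 → close Hollowpine (overflow 10)
  20÷5 = 4 each, +1 to first 0
Round 2: Cedarfen=19 Elkhorn=14 Greywater=20 Ironridge=19 Juniper=7 → close Ironridge (overflow 14)
  19÷4 = 4 each, +1 to first 3
Round 3: Cedarfen=24 Elkhorn=19 Greywater=25 Juniper=11 → close Cedarfen (overflow 15)
  24÷3 = 8 each, +1 to first 0
Round 4: Elkhorn=27 Greywater=33 Juniper=19 → close Greywater (overflow 23)
  33÷2 = 16 each, +1 to first 1
Round 5: Elkhorn=44 Juniper=35 → close Elkhorn (overflow 35)
  44÷1 = 44 each, +1 to first 0

Closure order: Hollowpine, Ironridge, Cedarfen, Greywater, Elkhorn
Last habitat: Juniper with 79 animals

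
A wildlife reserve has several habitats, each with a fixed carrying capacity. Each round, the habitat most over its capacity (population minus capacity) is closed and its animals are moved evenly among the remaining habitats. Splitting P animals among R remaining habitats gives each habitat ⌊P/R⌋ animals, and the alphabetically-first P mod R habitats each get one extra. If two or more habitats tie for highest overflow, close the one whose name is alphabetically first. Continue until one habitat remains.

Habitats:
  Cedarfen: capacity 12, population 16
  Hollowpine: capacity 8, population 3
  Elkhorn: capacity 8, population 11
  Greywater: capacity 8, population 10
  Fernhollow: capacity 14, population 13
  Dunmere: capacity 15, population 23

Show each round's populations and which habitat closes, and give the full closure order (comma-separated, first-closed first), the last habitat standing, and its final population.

Round 1: Cedarfen=16 Dunmere=23 Elkhorn=11 Fernhollow=13 Greywater=10 Hollowpine=3 → close Dunmere (overflow 8)
  23÷5 = 4 each, +1 to first 3
Round 2: Cedarfen=21 Elkhorn=16 Fernhollow=18 Greywater=14 Hollowpine=7 → close Cedarfen (overflow 9)
  21÷4 = 5 each, +1 to first 1
Round 3: Elkhorn=22 Fernhollow=23 Greywater=19 Hollowpine=12 → close Elkhorn (overflow 14)
  22÷3 = 7 each, +1 to first 1
Round 4: Fernhollow=31 Greywater=26 Hollowpine=19 → close Greywater (overflow 18)
  26÷2 = 13 each, +1 to first 0
Round 5: Fernhollow=44 Hollowpine=32 → close Fernhollow (overflow 30)
  44÷1 = 44 each, +1 to first 0

Closure order: Dunmere, Cedarfen, Elkhorn, Greywater, Fernhollow
Last habitat: Hollowpine with 76 animals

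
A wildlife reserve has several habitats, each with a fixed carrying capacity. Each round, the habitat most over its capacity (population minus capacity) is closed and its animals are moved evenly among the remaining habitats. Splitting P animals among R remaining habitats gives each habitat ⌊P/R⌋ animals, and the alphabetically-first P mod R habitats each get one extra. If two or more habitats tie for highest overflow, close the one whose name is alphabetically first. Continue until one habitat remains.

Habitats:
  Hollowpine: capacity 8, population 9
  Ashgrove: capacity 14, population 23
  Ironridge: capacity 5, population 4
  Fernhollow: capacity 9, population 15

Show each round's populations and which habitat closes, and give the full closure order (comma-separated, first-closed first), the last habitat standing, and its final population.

Round 1: Ashgrove=23 Fernhollow=15 Hollowpine=9 Ironridge=4 → close Ashgrove (overflow 9)
  23÷3 = 7 each, +1 to first 2
Round 2: Fernhollow=23 Hollowpine=17 Ironridge=11 → close Fernhollow (overflow 14)
  23÷2 = 11 each, +1 to first 1
Round 3: Hollowpine=29 Ironridge=22 → close Hollowpine (overflow 21)
  29÷1 = 29 each, +1 to first 0

Closure order: Ashgrove, Fernhollow, Hollowpine
Last habitat: Ironridge with 51 animals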